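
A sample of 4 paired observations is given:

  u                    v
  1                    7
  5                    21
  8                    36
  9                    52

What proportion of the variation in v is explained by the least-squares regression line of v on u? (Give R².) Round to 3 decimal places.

n = 4, Σx = 23, Σy = 116, Σxy = 868, Σx² = 171, Σy² = 4490
Sxx = Σx² − (Σx)²/n = 171 − 132.25 = 38.75
Sxy = Σxy − (Σx)(Σy)/n = 868 − 667 = 201
Syy = Σy² − (Σy)²/n = 4490 − 3364 = 1126
R² = Sxy²/(Sxx·Syy) = (201)²/(38.75·1126) = 0.925938

0.926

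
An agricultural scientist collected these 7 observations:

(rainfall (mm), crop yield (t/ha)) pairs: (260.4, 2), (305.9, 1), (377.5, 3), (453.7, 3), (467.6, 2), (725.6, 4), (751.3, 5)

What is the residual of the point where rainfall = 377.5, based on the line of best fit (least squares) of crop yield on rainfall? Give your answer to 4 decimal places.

0.7528

n = 7, Σx = 3342, Σy = 20, Σxy = 10914.4, Σx² = 1819329.72
Sxx = Σx² − (Σx)²/n = 1819329.72 − 1595566.285714 = 223763.434286
Sxy = Σxy − (Σx)(Σy)/n = 10914.4 − 9548.571429 = 1365.828571
b = Sxy/Sxx = 1365.828571/223763.434286 = 0.006104
a = ȳ − b·x̄ = 2.857143 − 0.006104·477.428571 = -0.057031
ŷ(377.5) = -0.057031 + 0.006104·377.5 = 2.247189
residual = y − ŷ = 3 − 2.247189 = 0.752811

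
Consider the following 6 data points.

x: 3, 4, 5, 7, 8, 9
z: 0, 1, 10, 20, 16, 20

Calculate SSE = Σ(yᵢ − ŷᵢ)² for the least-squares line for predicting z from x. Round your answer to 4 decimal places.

51.6905

n = 6, Σx = 36, Σy = 67, Σxy = 502, Σx² = 244, Σy² = 1157
Sxx = Σx² − (Σx)²/n = 244 − 216 = 28
Sxy = Σxy − (Σx)(Σy)/n = 502 − 402 = 100
Syy = Σy² − (Σy)²/n = 1157 − 748.166667 = 408.833333
b = Sxy/Sxx = 100/28 = 3.571429
SSE = Syy − b·Sxy = 408.833333 − 3.571429·100 = 51.690476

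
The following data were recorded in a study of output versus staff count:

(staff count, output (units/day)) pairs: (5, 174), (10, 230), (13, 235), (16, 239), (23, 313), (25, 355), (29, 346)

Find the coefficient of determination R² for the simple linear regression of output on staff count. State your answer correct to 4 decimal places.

n = 7, Σx = 121, Σy = 1892, Σxy = 36157, Σx² = 2545, Σy² = 539232
Sxx = Σx² − (Σx)²/n = 2545 − 2091.571429 = 453.428571
Sxy = Σxy − (Σx)(Σy)/n = 36157 − 32704.571429 = 3452.428571
Syy = Σy² − (Σy)²/n = 539232 − 511380.571429 = 27851.428571
R² = Sxy²/(Sxx·Syy) = (3452.428571)²/(453.428571·27851.428571) = 0.943828

0.9438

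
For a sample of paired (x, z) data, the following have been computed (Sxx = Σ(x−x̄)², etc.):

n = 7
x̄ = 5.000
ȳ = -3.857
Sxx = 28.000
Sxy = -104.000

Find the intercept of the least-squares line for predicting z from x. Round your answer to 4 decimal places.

14.7144

b = Sxy/Sxx = -104/28 = -3.714286
a = ȳ − b·x̄ = -3.857 − (-3.714286)·5 = 14.714429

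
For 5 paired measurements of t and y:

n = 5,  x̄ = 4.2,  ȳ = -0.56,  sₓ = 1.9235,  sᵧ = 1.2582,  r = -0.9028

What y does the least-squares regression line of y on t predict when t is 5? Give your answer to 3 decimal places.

b = r · sᵧ/sₓ = -0.9028 · 1.2582/1.9235 = -0.590540
a = ȳ − b·x̄ = -0.56 − (-0.590540)·4.2 = 1.920266
ŷ(5) = a + b·5 = 1.920266 + (-0.590540)·5 = -1.032432

-1.032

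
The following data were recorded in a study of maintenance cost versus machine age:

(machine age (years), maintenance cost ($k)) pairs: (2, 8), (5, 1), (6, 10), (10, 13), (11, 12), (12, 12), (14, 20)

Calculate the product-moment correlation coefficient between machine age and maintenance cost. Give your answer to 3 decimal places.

n = 7, Σx = 60, Σy = 76, Σxy = 767, Σx² = 626, Σy² = 1022
Sxx = Σx² − (Σx)²/n = 626 − 514.285714 = 111.714286
Sxy = Σxy − (Σx)(Σy)/n = 767 − 651.428571 = 115.571429
Syy = Σy² − (Σy)²/n = 1022 − 825.142857 = 196.857143
r = Sxy/√(Sxx·Syy) = 115.571429/√(21991.755102) = 115.571429/148.296174 = 0.779328

0.779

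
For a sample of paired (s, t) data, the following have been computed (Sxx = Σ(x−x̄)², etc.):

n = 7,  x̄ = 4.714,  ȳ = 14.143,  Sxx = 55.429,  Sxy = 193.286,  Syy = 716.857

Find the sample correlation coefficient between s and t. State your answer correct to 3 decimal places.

r = Sxy/√(Sxx·Syy) = 193.286/√(39734.666653) = 193.286/199.335563 = 0.969651

0.970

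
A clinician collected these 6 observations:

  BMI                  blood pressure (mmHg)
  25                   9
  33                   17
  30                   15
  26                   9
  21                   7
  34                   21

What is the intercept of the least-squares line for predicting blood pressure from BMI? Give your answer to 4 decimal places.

n = 6, Σx = 169, Σy = 78, Σxy = 2331, Σx² = 4887
Sxx = Σx² − (Σx)²/n = 4887 − 4760.166667 = 126.833333
Sxy = Σxy − (Σx)(Σy)/n = 2331 − 2197 = 134
b = Sxy/Sxx = 134/126.833333 = 1.056505
a = ȳ − b·x̄ = 13 − 1.056505·28.166667 = -16.758213

-16.7582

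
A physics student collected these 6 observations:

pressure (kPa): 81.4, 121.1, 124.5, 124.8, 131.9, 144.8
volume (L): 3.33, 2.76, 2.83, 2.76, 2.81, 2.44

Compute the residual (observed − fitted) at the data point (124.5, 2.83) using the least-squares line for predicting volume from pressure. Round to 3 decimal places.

n = 6, Σx = 728.5, Σy = 16.93, Σxy = 2026.032, Σx² = 90731.11
Sxx = Σx² − (Σx)²/n = 90731.11 − 88452.041667 = 2279.068333
Sxy = Σxy − (Σx)(Σy)/n = 2026.032 − 2055.584167 = -29.552167
b = Sxy/Sxx = -29.552167/2279.068333 = -0.012967
a = ȳ − b·x̄ = 2.821667 − (-0.012967)·121.416667 = 4.396049
ŷ(124.5) = 4.396049 + (-0.012967)·124.5 = 2.781686
residual = y − ŷ = 2.83 − 2.781686 = 0.048314

0.048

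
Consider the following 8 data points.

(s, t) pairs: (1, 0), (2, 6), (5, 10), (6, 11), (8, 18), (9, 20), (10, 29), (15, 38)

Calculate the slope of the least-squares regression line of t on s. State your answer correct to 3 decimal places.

2.694

n = 8, Σx = 56, Σy = 132, Σxy = 1312, Σx² = 536
Sxx = Σx² − (Σx)²/n = 536 − 392 = 144
Sxy = Σxy − (Σx)(Σy)/n = 1312 − 924 = 388
b = Sxy/Sxx = 388/144 = 2.694444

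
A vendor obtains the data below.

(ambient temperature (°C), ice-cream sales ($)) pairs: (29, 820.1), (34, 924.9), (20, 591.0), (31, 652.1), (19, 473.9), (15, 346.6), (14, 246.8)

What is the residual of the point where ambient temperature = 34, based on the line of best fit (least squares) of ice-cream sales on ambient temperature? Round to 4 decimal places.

38.0750

n = 7, Σx = 162, Σy = 4055.4, Σxy = 104922.9, Σx² = 4140
Sxx = Σx² − (Σx)²/n = 4140 − 3749.142857 = 390.857143
Sxy = Σxy − (Σx)(Σy)/n = 104922.9 − 93853.542857 = 11069.357143
b = Sxy/Sxx = 11069.357143/390.857143 = 28.320724
a = ȳ − b·x̄ = 579.342857 − 28.320724·23.142857 = -76.079605
ŷ(34) = -76.079605 + 28.320724·34 = 886.825
residual = y − ŷ = 924.9 − 886.825 = 38.075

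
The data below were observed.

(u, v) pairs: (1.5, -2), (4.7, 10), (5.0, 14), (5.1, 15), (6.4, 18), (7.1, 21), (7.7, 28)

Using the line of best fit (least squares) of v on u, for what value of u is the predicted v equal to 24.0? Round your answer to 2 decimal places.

n = 7, Σx = 37.5, Σy = 104, Σxy = 670.4, Σx² = 226.01
Sxx = Σx² − (Σx)²/n = 226.01 − 200.892857 = 25.117143
Sxy = Σxy − (Σx)(Σy)/n = 670.4 − 557.142857 = 113.257143
b = Sxy/Sxx = 113.257143/25.117143 = 4.509157
a = ȳ − b·x̄ = 14.857143 − 4.509157·5.357143 = -9.299056
Set a + b·x = 24.0: x = (24.0 − (-9.299056)) / 4.509157 = 7.384763

7.38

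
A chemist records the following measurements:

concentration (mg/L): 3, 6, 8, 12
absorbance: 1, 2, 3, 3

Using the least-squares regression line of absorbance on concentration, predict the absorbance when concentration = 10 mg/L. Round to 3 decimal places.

2.877

n = 4, Σx = 29, Σy = 9, Σxy = 75, Σx² = 253
Sxx = Σx² − (Σx)²/n = 253 − 210.25 = 42.75
Sxy = Σxy − (Σx)(Σy)/n = 75 − 65.25 = 9.75
b = Sxy/Sxx = 9.75/42.75 = 0.228070
a = ȳ − b·x̄ = 2.25 − 0.228070·7.25 = 0.596491
ŷ(10) = a + b·10 = 0.596491 + 0.228070·10 = 2.877193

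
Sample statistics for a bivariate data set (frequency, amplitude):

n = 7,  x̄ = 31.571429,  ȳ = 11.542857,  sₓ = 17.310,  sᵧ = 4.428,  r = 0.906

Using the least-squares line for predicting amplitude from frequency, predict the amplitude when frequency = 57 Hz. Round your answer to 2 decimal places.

17.44

b = r · sᵧ/sₓ = 0.906 · 4.428/17.31 = 0.231760
a = ȳ − b·x̄ = 11.542857 − 0.231760·31.571429 = 4.225858
ŷ(57) = a + b·57 = 4.225858 + 0.231760·57 = 17.436186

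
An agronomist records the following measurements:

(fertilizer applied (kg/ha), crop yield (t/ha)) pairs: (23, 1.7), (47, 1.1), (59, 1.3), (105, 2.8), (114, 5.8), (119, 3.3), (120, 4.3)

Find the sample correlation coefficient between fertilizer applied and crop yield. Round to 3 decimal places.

n = 7, Σx = 587, Σy = 20.3, Σxy = 2031.4, Σx² = 58801, Σy² = 76.65
Sxx = Σx² − (Σx)²/n = 58801 − 49224.142857 = 9576.857143
Sxy = Σxy − (Σx)(Σy)/n = 2031.4 − 1702.3 = 329.1
Syy = Σy² − (Σy)²/n = 76.65 − 58.87 = 17.78
r = Sxy/√(Sxx·Syy) = 329.1/√(170276.52) = 329.1/412.645756 = 0.797536

0.798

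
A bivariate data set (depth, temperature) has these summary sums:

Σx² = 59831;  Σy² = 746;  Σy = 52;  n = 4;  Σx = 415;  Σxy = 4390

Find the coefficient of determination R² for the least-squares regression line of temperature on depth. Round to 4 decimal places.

0.8602

Sxx = Σx² − (Σx)²/n = 59831 − 43056.25 = 16774.75
Sxy = Σxy − (Σx)(Σy)/n = 4390 − 5395 = -1005
Syy = Σy² − (Σy)²/n = 746 − 676 = 70
R² = Sxy²/(Sxx·Syy) = (-1005)²/(16774.75·70) = 0.860158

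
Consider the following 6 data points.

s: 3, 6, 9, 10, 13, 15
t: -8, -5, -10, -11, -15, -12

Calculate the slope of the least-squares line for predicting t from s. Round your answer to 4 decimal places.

n = 6, Σx = 56, Σy = -61, Σxy = -629, Σx² = 620
Sxx = Σx² − (Σx)²/n = 620 − 522.666667 = 97.333333
Sxy = Σxy − (Σx)(Σy)/n = -629 − (-569.333333) = -59.666667
b = Sxy/Sxx = -59.666667/97.333333 = -0.613014

-0.6130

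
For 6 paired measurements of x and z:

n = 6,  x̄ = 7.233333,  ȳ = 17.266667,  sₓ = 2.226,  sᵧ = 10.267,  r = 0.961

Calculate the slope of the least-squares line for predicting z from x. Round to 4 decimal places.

b = r · sᵧ/sₓ = 0.961 · 10.267/2.226 = 4.432429

4.4324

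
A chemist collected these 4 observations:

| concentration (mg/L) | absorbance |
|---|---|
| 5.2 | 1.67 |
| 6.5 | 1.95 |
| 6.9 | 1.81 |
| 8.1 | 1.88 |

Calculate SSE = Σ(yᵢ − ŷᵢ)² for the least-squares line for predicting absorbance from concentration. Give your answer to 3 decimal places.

n = 4, Σx = 26.7, Σy = 7.31, Σxy = 49.076, Σx² = 182.51, Σy² = 13.4019
Sxx = Σx² − (Σx)²/n = 182.51 − 178.2225 = 4.2875
Sxy = Σxy − (Σx)(Σy)/n = 49.076 − 48.79425 = 0.28175
Syy = Σy² − (Σy)²/n = 13.4019 − 13.359025 = 0.042875
b = Sxy/Sxx = 0.28175/4.2875 = 0.065714
SSE = Syy − b·Sxy = 0.042875 − 0.065714·0.28175 = 0.02436

0.024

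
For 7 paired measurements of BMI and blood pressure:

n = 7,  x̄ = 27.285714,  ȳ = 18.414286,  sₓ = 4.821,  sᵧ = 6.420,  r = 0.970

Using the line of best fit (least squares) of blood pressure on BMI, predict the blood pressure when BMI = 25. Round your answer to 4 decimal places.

15.4618

b = r · sᵧ/sₓ = 0.97 · 6.42/4.821 = 1.291724
a = ȳ − b·x̄ = 18.414286 − 1.291724·27.285714 = -16.831318
ŷ(25) = a + b·25 = -16.831318 + 1.291724·25 = 15.461775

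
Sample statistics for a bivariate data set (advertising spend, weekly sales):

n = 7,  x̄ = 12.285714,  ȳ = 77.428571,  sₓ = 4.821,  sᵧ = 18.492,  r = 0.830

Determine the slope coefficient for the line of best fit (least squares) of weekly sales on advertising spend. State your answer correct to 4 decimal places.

b = r · sᵧ/sₓ = 0.83 · 18.492/4.821 = 3.183647

3.1836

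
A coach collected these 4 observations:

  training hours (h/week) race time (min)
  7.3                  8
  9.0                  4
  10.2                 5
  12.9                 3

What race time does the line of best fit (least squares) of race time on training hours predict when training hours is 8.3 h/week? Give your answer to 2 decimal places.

6.20

n = 4, Σx = 39.4, Σy = 20, Σxy = 184.1, Σx² = 404.74
Sxx = Σx² − (Σx)²/n = 404.74 − 388.09 = 16.65
Sxy = Σxy − (Σx)(Σy)/n = 184.1 − 197 = -12.9
b = Sxy/Sxx = -12.9/16.65 = -0.774775
a = ȳ − b·x̄ = 5 − (-0.774775)·9.85 = 12.631532
ŷ(8.3) = a + b·8.3 = 12.631532 + (-0.774775)·8.3 = 6.200901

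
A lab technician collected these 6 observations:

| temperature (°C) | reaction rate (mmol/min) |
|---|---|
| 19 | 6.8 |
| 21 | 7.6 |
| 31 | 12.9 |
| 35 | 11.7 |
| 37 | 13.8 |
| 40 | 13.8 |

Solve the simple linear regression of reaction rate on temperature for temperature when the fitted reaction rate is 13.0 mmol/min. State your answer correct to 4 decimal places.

36.0093

n = 6, Σx = 183, Σy = 66.6, Σxy = 2160.8, Σx² = 5957
Sxx = Σx² − (Σx)²/n = 5957 − 5581.5 = 375.5
Sxy = Σxy − (Σx)(Σy)/n = 2160.8 − 2031.3 = 129.5
b = Sxy/Sxx = 129.5/375.5 = 0.344874
a = ȳ − b·x̄ = 11.1 − 0.344874·30.5 = 0.581358
Set a + b·x = 13.0: x = (13.0 − 0.581358) / 0.344874 = 36.009266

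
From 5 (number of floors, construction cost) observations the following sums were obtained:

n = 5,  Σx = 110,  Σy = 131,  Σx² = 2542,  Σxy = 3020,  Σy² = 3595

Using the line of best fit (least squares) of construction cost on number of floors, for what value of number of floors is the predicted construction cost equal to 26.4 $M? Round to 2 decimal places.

22.18

Sxx = Σx² − (Σx)²/n = 2542 − 2420 = 122
Sxy = Σxy − (Σx)(Σy)/n = 3020 − 2882 = 138
b = Sxy/Sxx = 138/122 = 1.131148
a = ȳ − b·x̄ = 26.2 − 1.131148·22 = 1.314754
Set a + b·x = 26.4: x = (26.4 − 1.314754) / 1.131148 = 22.176812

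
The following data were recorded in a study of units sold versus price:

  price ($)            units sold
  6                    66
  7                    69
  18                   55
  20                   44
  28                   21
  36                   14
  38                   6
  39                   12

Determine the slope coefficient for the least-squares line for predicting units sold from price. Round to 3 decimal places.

-1.887

n = 8, Σx = 192, Σy = 287, Σxy = 4537, Σx² = 5854
Sxx = Σx² − (Σx)²/n = 5854 − 4608 = 1246
Sxy = Σxy − (Σx)(Σy)/n = 4537 − 6888 = -2351
b = Sxy/Sxx = -2351/1246 = -1.886838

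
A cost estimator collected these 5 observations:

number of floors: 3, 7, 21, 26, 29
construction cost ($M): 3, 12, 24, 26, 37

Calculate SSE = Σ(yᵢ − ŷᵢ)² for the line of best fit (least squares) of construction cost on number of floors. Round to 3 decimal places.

n = 5, Σx = 86, Σy = 102, Σxy = 2346, Σx² = 2016, Σy² = 2774
Sxx = Σx² − (Σx)²/n = 2016 − 1479.2 = 536.8
Sxy = Σxy − (Σx)(Σy)/n = 2346 − 1754.4 = 591.6
Syy = Σy² − (Σy)²/n = 2774 − 2080.8 = 693.2
b = Sxy/Sxx = 591.6/536.8 = 1.102086
SSE = Syy − b·Sxy = 693.2 − 1.102086·591.6 = 41.205663

41.206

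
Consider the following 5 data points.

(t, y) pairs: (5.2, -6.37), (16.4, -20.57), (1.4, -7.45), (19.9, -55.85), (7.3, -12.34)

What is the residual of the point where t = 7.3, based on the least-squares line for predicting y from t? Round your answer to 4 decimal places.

n = 5, Σx = 50.2, Σy = -102.58, Σxy = -1582.399, Σx² = 747.26
Sxx = Σx² − (Σx)²/n = 747.26 − 504.008 = 243.252
Sxy = Σxy − (Σx)(Σy)/n = -1582.399 − (-1029.9032) = -552.4958
b = Sxy/Sxx = -552.4958/243.252 = -2.271290
a = ȳ − b·x̄ = -20.516 − (-2.271290)·10.04 = 2.287750
ŷ(7.3) = 2.287750 + (-2.271290)·7.3 = -14.292666
residual = y − ŷ = -12.34 − (-14.292666) = 1.952666

1.9527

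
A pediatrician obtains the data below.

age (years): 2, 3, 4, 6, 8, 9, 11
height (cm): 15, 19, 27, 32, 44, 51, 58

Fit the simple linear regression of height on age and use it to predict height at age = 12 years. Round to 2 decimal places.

63.60

n = 7, Σx = 43, Σy = 246, Σxy = 1836, Σx² = 331
Sxx = Σx² − (Σx)²/n = 331 − 264.142857 = 66.857143
Sxy = Σxy − (Σx)(Σy)/n = 1836 − 1511.142857 = 324.857143
b = Sxy/Sxx = 324.857143/66.857143 = 4.858974
a = ȳ − b·x̄ = 35.142857 − 4.858974·6.142857 = 5.294872
ŷ(12) = a + b·12 = 5.294872 + 4.858974·12 = 63.602564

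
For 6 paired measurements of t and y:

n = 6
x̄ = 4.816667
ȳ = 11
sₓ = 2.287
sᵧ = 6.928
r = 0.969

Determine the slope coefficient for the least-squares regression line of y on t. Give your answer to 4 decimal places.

2.9354

b = r · sᵧ/sₓ = 0.969 · 6.928/2.287 = 2.935388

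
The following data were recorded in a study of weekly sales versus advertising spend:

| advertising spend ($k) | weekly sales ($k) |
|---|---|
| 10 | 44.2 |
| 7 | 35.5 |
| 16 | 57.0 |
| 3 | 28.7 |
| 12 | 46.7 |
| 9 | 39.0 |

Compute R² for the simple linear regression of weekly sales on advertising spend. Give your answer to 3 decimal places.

n = 6, Σx = 57, Σy = 251.1, Σxy = 2600, Σx² = 639, Σy² = 10988.47
Sxx = Σx² − (Σx)²/n = 639 − 541.5 = 97.5
Sxy = Σxy − (Σx)(Σy)/n = 2600 − 2385.45 = 214.55
Syy = Σy² − (Σy)²/n = 10988.47 − 10508.535 = 479.935
R² = Sxy²/(Sxx·Syy) = (214.55)²/(97.5·479.935) = 0.983717

0.984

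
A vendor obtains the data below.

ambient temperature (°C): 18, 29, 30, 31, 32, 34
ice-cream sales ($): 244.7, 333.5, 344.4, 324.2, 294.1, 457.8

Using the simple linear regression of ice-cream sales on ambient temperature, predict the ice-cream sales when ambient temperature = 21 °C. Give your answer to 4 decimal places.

259.4967

n = 6, Σx = 174, Σy = 1998.7, Σxy = 59434.7, Σx² = 5206
Sxx = Σx² − (Σx)²/n = 5206 − 5046 = 160
Sxy = Σxy − (Σx)(Σy)/n = 59434.7 − 57962.3 = 1472.4
b = Sxy/Sxx = 1472.4/160 = 9.2025
a = ȳ − b·x̄ = 333.116667 − 9.2025·29 = 66.244167
ŷ(21) = a + b·21 = 66.244167 + 9.2025·21 = 259.496667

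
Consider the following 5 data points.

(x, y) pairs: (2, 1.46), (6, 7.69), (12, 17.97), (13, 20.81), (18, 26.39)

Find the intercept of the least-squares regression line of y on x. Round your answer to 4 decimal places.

-1.5410

n = 5, Σx = 51, Σy = 74.32, Σxy = 1010.25, Σx² = 677
Sxx = Σx² − (Σx)²/n = 677 − 520.2 = 156.8
Sxy = Σxy − (Σx)(Σy)/n = 1010.25 − 758.064 = 252.186
b = Sxy/Sxx = 252.186/156.8 = 1.608329
a = ȳ − b·x̄ = 14.864 − 1.608329·10.2 = -1.540957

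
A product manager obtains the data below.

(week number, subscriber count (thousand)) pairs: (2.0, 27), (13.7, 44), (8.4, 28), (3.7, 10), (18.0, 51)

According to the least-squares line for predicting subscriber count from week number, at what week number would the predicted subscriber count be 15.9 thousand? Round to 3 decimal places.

1.544

n = 5, Σx = 45.8, Σy = 160, Σxy = 1847, Σx² = 599.94
Sxx = Σx² − (Σx)²/n = 599.94 − 419.528 = 180.412
Sxy = Σxy − (Σx)(Σy)/n = 1847 − 1465.6 = 381.4
b = Sxy/Sxx = 381.4/180.412 = 2.114050
a = ȳ − b·x̄ = 32 − 2.114050·9.16 = 12.635301
Set a + b·x = 15.9: x = (15.9 − 12.635301) / 2.114050 = 1.544286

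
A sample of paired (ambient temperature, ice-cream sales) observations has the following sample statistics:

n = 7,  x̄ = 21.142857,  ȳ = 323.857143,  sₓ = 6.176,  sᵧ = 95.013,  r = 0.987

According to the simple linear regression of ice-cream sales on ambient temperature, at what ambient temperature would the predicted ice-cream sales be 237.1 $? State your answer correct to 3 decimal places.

15.429

b = r · sᵧ/sₓ = 0.987 · 95.013/6.176 = 15.184234
a = ȳ − b·x̄ = 323.857143 − 15.184234·21.142857 = 2.819049
Set a + b·x = 237.1: x = (237.1 − 2.819049) / 15.184234 = 15.429224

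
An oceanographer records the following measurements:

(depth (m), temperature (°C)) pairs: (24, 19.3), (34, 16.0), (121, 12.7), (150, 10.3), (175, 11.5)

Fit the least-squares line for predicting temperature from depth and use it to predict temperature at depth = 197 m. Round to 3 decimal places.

9.152

n = 5, Σx = 504, Σy = 69.8, Σxy = 6101.4, Σx² = 69498
Sxx = Σx² − (Σx)²/n = 69498 − 50803.2 = 18694.8
Sxy = Σxy − (Σx)(Σy)/n = 6101.4 − 7035.84 = -934.44
b = Sxy/Sxx = -934.44/18694.8 = -0.049984
a = ȳ − b·x̄ = 13.96 − (-0.049984)·100.8 = 18.998382
ŷ(197) = a + b·197 = 18.998382 + (-0.049984)·197 = 9.151544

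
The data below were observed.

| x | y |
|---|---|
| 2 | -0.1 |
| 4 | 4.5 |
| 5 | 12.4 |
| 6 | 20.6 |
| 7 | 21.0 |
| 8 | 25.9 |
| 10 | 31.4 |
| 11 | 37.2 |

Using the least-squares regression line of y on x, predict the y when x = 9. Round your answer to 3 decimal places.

29.071

n = 8, Σx = 53, Σy = 152.9, Σxy = 1280.8, Σx² = 415
Sxx = Σx² − (Σx)²/n = 415 − 351.125 = 63.875
Sxy = Σxy − (Σx)(Σy)/n = 1280.8 − 1012.9625 = 267.8375
b = Sxy/Sxx = 267.8375/63.875 = 4.193151
a = ȳ − b·x̄ = 19.1125 − 4.193151·6.625 = -8.667123
ŷ(9) = a + b·9 = -8.667123 + 4.193151·9 = 29.071233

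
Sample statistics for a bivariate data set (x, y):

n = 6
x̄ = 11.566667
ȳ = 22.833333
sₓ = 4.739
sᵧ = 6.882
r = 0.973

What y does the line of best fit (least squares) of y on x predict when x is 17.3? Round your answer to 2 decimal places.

b = r · sᵧ/sₓ = 0.973 · 6.882/4.739 = 1.412996
a = ȳ − b·x̄ = 22.833333 − 1.412996·11.566667 = 6.489684
ŷ(17.3) = a + b·17.3 = 6.489684 + 1.412996·17.3 = 30.934507

30.93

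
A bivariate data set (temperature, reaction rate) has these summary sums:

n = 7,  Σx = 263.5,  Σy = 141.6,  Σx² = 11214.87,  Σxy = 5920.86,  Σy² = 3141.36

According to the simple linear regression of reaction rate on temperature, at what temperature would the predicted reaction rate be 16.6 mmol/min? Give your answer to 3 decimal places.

29.681

Sxx = Σx² − (Σx)²/n = 11214.87 − 9918.892857 = 1295.977143
Sxy = Σxy − (Σx)(Σy)/n = 5920.86 − 5330.228571 = 590.631429
b = Sxy/Sxx = 590.631429/1295.977143 = 0.455742
a = ȳ − b·x̄ = 20.228571 − 0.455742·37.642857 = 3.073134
Set a + b·x = 16.6: x = (16.6 − 3.073134) / 0.455742 = 29.680962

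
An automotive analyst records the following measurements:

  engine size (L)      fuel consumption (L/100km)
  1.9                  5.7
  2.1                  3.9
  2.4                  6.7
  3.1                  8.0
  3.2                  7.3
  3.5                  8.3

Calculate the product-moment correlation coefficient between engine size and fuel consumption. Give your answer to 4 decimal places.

n = 6, Σx = 16.2, Σy = 39.9, Σxy = 112.31, Σx² = 45.88, Σy² = 278.77
Sxx = Σx² − (Σx)²/n = 45.88 − 43.74 = 2.14
Sxy = Σxy − (Σx)(Σy)/n = 112.31 − 107.73 = 4.58
Syy = Σy² − (Σy)²/n = 278.77 − 265.335 = 13.435
r = Sxy/√(Sxx·Syy) = 4.58/√(28.7509) = 4.58/5.361987 = 0.854161

0.8542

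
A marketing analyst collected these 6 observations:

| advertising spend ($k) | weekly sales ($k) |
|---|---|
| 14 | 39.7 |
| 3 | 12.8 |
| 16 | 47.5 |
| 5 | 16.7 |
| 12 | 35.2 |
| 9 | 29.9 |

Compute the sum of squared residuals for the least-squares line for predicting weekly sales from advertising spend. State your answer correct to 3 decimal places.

8.200

n = 6, Σx = 59, Σy = 181.8, Σxy = 2129.2, Σx² = 711, Σy² = 6408.12
Sxx = Σx² − (Σx)²/n = 711 − 580.166667 = 130.833333
Sxy = Σxy − (Σx)(Σy)/n = 2129.2 − 1787.7 = 341.5
Syy = Σy² − (Σy)²/n = 6408.12 − 5508.54 = 899.58
b = Sxy/Sxx = 341.5/130.833333 = 2.610191
SSE = Syy − b·Sxy = 899.58 − 2.610191·341.5 = 8.199745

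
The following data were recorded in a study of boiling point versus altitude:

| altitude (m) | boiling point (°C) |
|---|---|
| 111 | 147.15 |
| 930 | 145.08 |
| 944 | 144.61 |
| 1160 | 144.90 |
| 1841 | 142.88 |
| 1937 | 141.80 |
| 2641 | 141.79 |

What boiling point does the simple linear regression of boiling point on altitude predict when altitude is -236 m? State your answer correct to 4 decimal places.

n = 7, Σx = 9564, Σy = 1008.21, Σxy = 1368029.96, Σx² = 17230088
Sxx = Σx² − (Σx)²/n = 17230088 − 13067156.571429 = 4162931.428571
Sxy = Σxy − (Σx)(Σy)/n = 1368029.96 − 1377502.92 = -9472.96
b = Sxy/Sxx = -9472.96/4162931.428571 = -0.002276
a = ȳ − b·x̄ = 144.03 − (-0.002276)·1366.285714 = 147.139052
ŷ(-236) = a + b·-236 = 147.139052 + (-0.002276)·(-236) = 147.676082

147.6761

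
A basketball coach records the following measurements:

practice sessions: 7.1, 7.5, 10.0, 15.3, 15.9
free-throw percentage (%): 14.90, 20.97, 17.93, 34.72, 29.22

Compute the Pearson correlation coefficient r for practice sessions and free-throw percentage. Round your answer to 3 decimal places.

n = 5, Σx = 55.8, Σy = 117.74, Σxy = 1438.179, Σx² = 693.56, Σy² = 3042.5226
Sxx = Σx² − (Σx)²/n = 693.56 − 622.728 = 70.832
Sxy = Σxy − (Σx)(Σy)/n = 1438.179 − 1313.9784 = 124.2006
Syy = Σy² − (Σy)²/n = 3042.5226 − 2772.54152 = 269.98108
r = Sxy/√(Sxx·Syy) = 124.2006/√(19123.299859) = 124.2006/138.287020 = 0.898136

0.898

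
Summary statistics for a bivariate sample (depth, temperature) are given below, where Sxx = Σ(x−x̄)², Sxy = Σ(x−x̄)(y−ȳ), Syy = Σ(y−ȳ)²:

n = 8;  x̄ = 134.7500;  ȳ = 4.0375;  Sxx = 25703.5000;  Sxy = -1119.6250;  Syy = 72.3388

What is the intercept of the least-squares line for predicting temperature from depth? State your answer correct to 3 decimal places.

9.907

b = Sxy/Sxx = -1119.625/25703.5 = -0.043559
a = ȳ − b·x̄ = 4.0375 − (-0.043559)·134.75 = 9.907108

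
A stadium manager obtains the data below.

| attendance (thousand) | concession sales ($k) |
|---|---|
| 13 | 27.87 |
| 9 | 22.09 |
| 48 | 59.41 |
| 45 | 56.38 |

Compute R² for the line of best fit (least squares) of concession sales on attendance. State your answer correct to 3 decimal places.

n = 4, Σx = 115, Σy = 165.75, Σxy = 5949.9, Σx² = 4579, Σy² = 7972.9575
Sxx = Σx² − (Σx)²/n = 4579 − 3306.25 = 1272.75
Sxy = Σxy − (Σx)(Σy)/n = 5949.9 − 4765.3125 = 1184.5875
Syy = Σy² − (Σy)²/n = 7972.9575 − 6868.265625 = 1104.691875
R² = Sxy²/(Sxx·Syy) = (1184.5875)²/(1272.75·1104.691875) = 0.998045

0.998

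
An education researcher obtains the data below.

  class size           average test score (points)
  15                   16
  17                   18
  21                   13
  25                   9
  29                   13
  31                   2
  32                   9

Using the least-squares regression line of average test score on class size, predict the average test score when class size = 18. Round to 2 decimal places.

15.32

n = 7, Σx = 170, Σy = 80, Σxy = 1771, Σx² = 4406
Sxx = Σx² − (Σx)²/n = 4406 − 4128.571429 = 277.428571
Sxy = Σxy − (Σx)(Σy)/n = 1771 − 1942.857143 = -171.857143
b = Sxy/Sxx = -171.857143/277.428571 = -0.619464
a = ȳ − b·x̄ = 11.428571 − (-0.619464)·24.285714 = 26.472709
ŷ(18) = a + b·18 = 26.472709 + (-0.619464)·18 = 15.322348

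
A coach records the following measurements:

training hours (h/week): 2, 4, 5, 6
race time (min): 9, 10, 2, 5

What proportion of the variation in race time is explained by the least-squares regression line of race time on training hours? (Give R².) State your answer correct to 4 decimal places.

n = 4, Σx = 17, Σy = 26, Σxy = 98, Σx² = 81, Σy² = 210
Sxx = Σx² − (Σx)²/n = 81 − 72.25 = 8.75
Sxy = Σxy − (Σx)(Σy)/n = 98 − 110.5 = -12.5
Syy = Σy² − (Σy)²/n = 210 − 169 = 41
R² = Sxy²/(Sxx·Syy) = (-12.5)²/(8.75·41) = 0.435540

0.4355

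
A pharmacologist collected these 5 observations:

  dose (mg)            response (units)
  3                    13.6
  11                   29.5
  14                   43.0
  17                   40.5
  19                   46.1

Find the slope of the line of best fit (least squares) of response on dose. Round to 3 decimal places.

n = 5, Σx = 64, Σy = 172.7, Σxy = 2531.7, Σx² = 976
Sxx = Σx² − (Σx)²/n = 976 − 819.2 = 156.8
Sxy = Σxy − (Σx)(Σy)/n = 2531.7 − 2210.56 = 321.14
b = Sxy/Sxx = 321.14/156.8 = 2.048087

2.048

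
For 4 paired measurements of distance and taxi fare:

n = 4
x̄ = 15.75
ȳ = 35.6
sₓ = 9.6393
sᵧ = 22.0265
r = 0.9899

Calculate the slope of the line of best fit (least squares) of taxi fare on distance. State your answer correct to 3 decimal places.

2.262

b = r · sᵧ/sₓ = 0.9899 · 22.0265/9.6393 = 2.261993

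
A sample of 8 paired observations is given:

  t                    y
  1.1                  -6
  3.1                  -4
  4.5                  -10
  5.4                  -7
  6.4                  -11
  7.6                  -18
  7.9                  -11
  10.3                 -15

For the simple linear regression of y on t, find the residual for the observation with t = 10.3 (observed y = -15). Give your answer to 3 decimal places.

1.002

n = 8, Σx = 46.3, Σy = -82, Σxy = -550.4, Σx² = 327.45
Sxx = Σx² − (Σx)²/n = 327.45 − 267.96125 = 59.48875
Sxy = Σxy − (Σx)(Σy)/n = -550.4 − (-474.575) = -75.825
b = Sxy/Sxx = -75.825/59.48875 = -1.274611
a = ȳ − b·x̄ = -10.25 − (-1.274611)·5.7875 = -2.873190
ŷ(10.3) = -2.873190 + (-1.274611)·10.3 = -16.001681
residual = y − ŷ = -15 − (-16.001681) = 1.001681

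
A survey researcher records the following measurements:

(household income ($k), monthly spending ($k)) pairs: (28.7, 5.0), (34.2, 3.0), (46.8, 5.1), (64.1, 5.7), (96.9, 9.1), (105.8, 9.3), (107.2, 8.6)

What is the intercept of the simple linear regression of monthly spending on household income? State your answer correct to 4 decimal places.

n = 7, Σx = 483.7, Σy = 45.8, Σxy = 3637.8, Σx² = 40367.47
Sxx = Σx² − (Σx)²/n = 40367.47 − 33423.67 = 6943.8
Sxy = Σxy − (Σx)(Σy)/n = 3637.8 − 3164.78 = 473.02
b = Sxy/Sxx = 473.02/6943.8 = 0.068121
a = ȳ − b·x̄ = 6.542857 − 0.068121·69.1 = 1.835682

1.8357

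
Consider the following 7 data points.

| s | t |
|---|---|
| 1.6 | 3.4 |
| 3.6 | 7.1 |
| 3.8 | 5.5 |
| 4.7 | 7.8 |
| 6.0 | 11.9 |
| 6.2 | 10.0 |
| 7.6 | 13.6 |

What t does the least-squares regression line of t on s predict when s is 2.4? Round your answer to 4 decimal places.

n = 7, Σx = 33.5, Σy = 59.3, Σxy = 325.32, Σx² = 184.25
Sxx = Σx² − (Σx)²/n = 184.25 − 160.321429 = 23.928571
Sxy = Σxy − (Σx)(Σy)/n = 325.32 − 283.792857 = 41.527143
b = Sxy/Sxx = 41.527143/23.928571 = 1.735463
a = ȳ − b·x̄ = 8.471429 − 1.735463·4.785714 = 0.166
ŷ(2.4) = a + b·2.4 = 0.166 + 1.735463·2.4 = 4.331110

4.3311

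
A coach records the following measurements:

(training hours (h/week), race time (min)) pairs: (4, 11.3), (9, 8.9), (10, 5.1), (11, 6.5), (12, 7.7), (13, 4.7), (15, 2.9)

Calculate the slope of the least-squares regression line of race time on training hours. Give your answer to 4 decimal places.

-0.7205

n = 7, Σx = 74, Σy = 47.1, Σxy = 444.8, Σx² = 856
Sxx = Σx² − (Σx)²/n = 856 − 782.285714 = 73.714286
Sxy = Σxy − (Σx)(Σy)/n = 444.8 − 497.914286 = -53.114286
b = Sxy/Sxx = -53.114286/73.714286 = -0.720543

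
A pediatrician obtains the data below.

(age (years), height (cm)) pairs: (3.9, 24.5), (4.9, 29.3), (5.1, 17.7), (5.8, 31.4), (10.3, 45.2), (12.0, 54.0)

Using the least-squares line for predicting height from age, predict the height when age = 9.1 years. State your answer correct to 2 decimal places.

n = 6, Σx = 42, Σy = 202.1, Σxy = 1625.07, Σx² = 348.96
Sxx = Σx² − (Σx)²/n = 348.96 − 294 = 54.96
Sxy = Σxy − (Σx)(Σy)/n = 1625.07 − 1414.7 = 210.37
b = Sxy/Sxx = 210.37/54.96 = 3.827693
a = ȳ − b·x̄ = 33.683333 − 3.827693·7 = 6.889483
ŷ(9.1) = a + b·9.1 = 6.889483 + 3.827693·9.1 = 41.721488

41.72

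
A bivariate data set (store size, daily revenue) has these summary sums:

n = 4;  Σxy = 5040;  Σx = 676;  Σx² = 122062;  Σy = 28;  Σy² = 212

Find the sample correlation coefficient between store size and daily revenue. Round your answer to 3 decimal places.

0.871

Sxx = Σx² − (Σx)²/n = 122062 − 114244 = 7818
Sxy = Σxy − (Σx)(Σy)/n = 5040 − 4732 = 308
Syy = Σy² − (Σy)²/n = 212 − 196 = 16
r = Sxy/√(Sxx·Syy) = 308/√(125088) = 308/353.677819 = 0.870849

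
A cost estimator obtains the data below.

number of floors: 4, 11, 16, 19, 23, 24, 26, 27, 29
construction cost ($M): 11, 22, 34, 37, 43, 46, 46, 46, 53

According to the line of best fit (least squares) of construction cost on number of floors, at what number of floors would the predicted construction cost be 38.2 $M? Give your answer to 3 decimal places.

n = 9, Σx = 179, Σy = 338, Σxy = 7601, Σx² = 4105
Sxx = Σx² − (Σx)²/n = 4105 − 3560.111111 = 544.888889
Sxy = Σxy − (Σx)(Σy)/n = 7601 − 6722.444444 = 878.555556
b = Sxy/Sxx = 878.555556/544.888889 = 1.612357
a = ȳ − b·x̄ = 37.555556 − 1.612357·19.888889 = 5.487561
Set a + b·x = 38.2: x = (38.2 − 5.487561) / 1.612357 = 20.288580

20.289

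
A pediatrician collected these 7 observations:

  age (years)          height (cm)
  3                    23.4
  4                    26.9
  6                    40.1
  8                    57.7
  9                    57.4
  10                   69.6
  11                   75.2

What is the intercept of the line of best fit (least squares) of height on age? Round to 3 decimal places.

n = 7, Σx = 51, Σy = 350.3, Σxy = 2919.8, Σx² = 427
Sxx = Σx² − (Σx)²/n = 427 − 371.571429 = 55.428571
Sxy = Σxy − (Σx)(Σy)/n = 2919.8 − 2552.185714 = 367.614286
b = Sxy/Sxx = 367.614286/55.428571 = 6.632216
a = ȳ − b·x̄ = 50.042857 − 6.632216·7.285714 = 1.722423

1.722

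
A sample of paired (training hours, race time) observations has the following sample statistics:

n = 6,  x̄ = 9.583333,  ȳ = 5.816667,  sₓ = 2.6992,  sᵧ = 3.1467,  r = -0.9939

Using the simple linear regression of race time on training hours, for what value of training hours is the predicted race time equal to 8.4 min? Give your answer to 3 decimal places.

b = r · sᵧ/sₓ = -0.9939 · 3.1467/2.6992 = -1.158679
a = ȳ − b·x̄ = 5.816667 − (-1.158679)·9.583333 = 16.920669
Set a + b·x = 8.4: x = (8.4 − 16.920669) / (-1.158679) = 7.353782

7.354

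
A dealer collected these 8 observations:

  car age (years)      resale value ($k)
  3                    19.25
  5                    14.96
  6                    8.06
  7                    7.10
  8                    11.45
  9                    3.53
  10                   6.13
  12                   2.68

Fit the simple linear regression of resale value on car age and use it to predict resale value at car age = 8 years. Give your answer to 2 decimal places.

n = 8, Σx = 60, Σy = 73.16, Σxy = 447.44, Σx² = 508
Sxx = Σx² − (Σx)²/n = 508 − 450 = 58
Sxy = Σxy − (Σx)(Σy)/n = 447.44 − 548.7 = -101.26
b = Sxy/Sxx = -101.26/58 = -1.745862
a = ȳ − b·x̄ = 9.145 − (-1.745862)·7.5 = 22.238966
ŷ(8) = a + b·8 = 22.238966 + (-1.745862)·8 = 8.272069

8.27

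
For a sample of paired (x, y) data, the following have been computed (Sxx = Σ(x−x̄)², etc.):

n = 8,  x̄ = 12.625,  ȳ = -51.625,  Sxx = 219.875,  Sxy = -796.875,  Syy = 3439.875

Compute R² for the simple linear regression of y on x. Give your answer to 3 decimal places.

0.840

R² = Sxy²/(Sxx·Syy) = (-796.875)²/(219.875·3439.875) = 0.839580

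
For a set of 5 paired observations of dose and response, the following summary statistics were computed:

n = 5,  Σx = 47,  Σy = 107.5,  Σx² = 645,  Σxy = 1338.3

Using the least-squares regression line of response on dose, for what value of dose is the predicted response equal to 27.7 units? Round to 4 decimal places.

Sxx = Σx² − (Σx)²/n = 645 − 441.8 = 203.2
Sxy = Σxy − (Σx)(Σy)/n = 1338.3 − 1010.5 = 327.8
b = Sxy/Sxx = 327.8/203.2 = 1.613189
a = ȳ − b·x̄ = 21.5 − 1.613189·9.4 = 6.336024
Set a + b·x = 27.7: x = (27.7 − 6.336024) / 1.613189 = 13.243319

13.2433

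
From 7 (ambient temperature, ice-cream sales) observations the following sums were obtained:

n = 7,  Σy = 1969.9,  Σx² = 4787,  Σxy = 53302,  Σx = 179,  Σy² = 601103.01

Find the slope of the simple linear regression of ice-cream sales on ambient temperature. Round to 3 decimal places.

13.966

Sxx = Σx² − (Σx)²/n = 4787 − 4577.285714 = 209.714286
Sxy = Σxy − (Σx)(Σy)/n = 53302 − 50373.157143 = 2928.842857
b = Sxy/Sxx = 2928.842857/209.714286 = 13.965872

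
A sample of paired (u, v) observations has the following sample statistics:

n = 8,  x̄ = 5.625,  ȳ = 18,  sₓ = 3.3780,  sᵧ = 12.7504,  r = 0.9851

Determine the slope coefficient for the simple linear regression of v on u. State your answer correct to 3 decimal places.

b = r · sᵧ/sₓ = 0.9851 · 12.7504/3.378 = 3.718300

3.718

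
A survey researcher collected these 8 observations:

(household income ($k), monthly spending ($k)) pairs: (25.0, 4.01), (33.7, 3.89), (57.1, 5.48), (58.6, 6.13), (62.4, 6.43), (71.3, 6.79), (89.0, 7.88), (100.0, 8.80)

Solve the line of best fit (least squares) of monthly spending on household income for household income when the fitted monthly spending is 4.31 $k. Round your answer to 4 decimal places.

n = 8, Σx = 497.1, Σy = 49.41, Σxy = 3370.148, Σx² = 35353.51
Sxx = Σx² − (Σx)²/n = 35353.51 − 30888.55125 = 4464.95875
Sxy = Σxy − (Σx)(Σy)/n = 3370.148 − 3070.213875 = 299.934125
b = Sxy/Sxx = 299.934125/4464.95875 = 0.067175
a = ȳ − b·x̄ = 6.17625 − 0.067175·62.1375 = 2.002156
Set a + b·x = 4.31: x = (4.31 − 2.002156) / 0.067175 = 34.355635

34.3556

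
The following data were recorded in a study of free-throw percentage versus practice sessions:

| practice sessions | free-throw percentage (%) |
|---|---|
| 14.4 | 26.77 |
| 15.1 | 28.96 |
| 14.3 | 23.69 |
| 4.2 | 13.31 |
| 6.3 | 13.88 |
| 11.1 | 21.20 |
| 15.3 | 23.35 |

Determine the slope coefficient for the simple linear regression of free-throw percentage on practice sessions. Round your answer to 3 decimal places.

1.247

n = 7, Σx = 80.7, Σy = 151.16, Σxy = 1897.472, Σx² = 1054.49
Sxx = Σx² − (Σx)²/n = 1054.49 − 930.355714 = 124.134286
Sxy = Σxy − (Σx)(Σy)/n = 1897.472 − 1742.658857 = 154.813143
b = Sxy/Sxx = 154.813143/124.134286 = 1.247142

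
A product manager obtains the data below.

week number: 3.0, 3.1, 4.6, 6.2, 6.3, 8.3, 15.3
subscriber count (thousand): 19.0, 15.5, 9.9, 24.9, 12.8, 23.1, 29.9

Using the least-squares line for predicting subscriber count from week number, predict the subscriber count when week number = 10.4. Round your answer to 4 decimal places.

23.8254

n = 7, Σx = 46.8, Σy = 135.1, Σxy = 1034.81, Σx² = 420.88
Sxx = Σx² − (Σx)²/n = 420.88 − 312.891429 = 107.988571
Sxy = Σxy − (Σx)(Σy)/n = 1034.81 − 903.24 = 131.57
b = Sxy/Sxx = 131.57/107.988571 = 1.218370
a = ȳ − b·x̄ = 19.3 − 1.218370·6.685714 = 11.154329
ŷ(10.4) = a + b·10.4 = 11.154329 + 1.218370·10.4 = 23.825373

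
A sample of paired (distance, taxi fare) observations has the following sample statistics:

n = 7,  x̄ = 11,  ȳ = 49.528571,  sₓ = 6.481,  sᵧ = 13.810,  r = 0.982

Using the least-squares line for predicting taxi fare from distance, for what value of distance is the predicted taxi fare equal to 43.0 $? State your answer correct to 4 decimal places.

7.8800

b = r · sᵧ/sₓ = 0.982 · 13.81/6.481 = 2.092489
a = ȳ − b·x̄ = 49.528571 − 2.092489·11 = 26.511194
Set a + b·x = 43.0: x = (43.0 − 26.511194) / 2.092489 = 7.879997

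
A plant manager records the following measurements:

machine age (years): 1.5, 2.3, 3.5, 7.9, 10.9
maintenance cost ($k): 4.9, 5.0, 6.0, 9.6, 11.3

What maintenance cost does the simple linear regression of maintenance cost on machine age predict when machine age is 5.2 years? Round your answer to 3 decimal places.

n = 5, Σx = 26.1, Σy = 36.8, Σxy = 238.86, Σx² = 201.01
Sxx = Σx² − (Σx)²/n = 201.01 − 136.242 = 64.768
Sxy = Σxy − (Σx)(Σy)/n = 238.86 − 192.096 = 46.764
b = Sxy/Sxx = 46.764/64.768 = 0.722023
a = ȳ − b·x̄ = 7.36 − 0.722023·5.22 = 3.591039
ŷ(5.2) = a + b·5.2 = 3.591039 + 0.722023·5.2 = 7.345560

7.346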